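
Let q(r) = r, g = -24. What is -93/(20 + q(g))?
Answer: 93/4 ≈ 23.250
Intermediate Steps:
-93/(20 + q(g)) = -93/(20 - 24) = -93/(-4) = -93*(-¼) = 93/4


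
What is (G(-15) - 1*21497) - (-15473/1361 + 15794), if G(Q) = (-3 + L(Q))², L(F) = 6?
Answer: -50725329/1361 ≈ -37271.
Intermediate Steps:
G(Q) = 9 (G(Q) = (-3 + 6)² = 3² = 9)
(G(-15) - 1*21497) - (-15473/1361 + 15794) = (9 - 1*21497) - (-15473/1361 + 15794) = (9 - 21497) - (-15473*1/1361 + 15794) = -21488 - (-15473/1361 + 15794) = -21488 - 1*21480161/1361 = -21488 - 21480161/1361 = -50725329/1361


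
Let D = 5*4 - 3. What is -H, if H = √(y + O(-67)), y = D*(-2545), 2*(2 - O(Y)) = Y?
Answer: -I*√172918/2 ≈ -207.92*I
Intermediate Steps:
O(Y) = 2 - Y/2
D = 17 (D = 20 - 3 = 17)
y = -43265 (y = 17*(-2545) = -43265)
H = I*√172918/2 (H = √(-43265 + (2 - ½*(-67))) = √(-43265 + (2 + 67/2)) = √(-43265 + 71/2) = √(-86459/2) = I*√172918/2 ≈ 207.92*I)
-H = -I*√172918/2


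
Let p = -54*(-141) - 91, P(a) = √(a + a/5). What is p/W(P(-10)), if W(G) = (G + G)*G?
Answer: -7523/24 ≈ -313.46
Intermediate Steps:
P(a) = √30*√a/5 (P(a) = √(a + a*(⅕)) = √(a + a/5) = √(6*a/5) = √30*√a/5)
W(G) = 2*G² (W(G) = (2*G)*G = 2*G²)
p = 7523 (p = 7614 - 91 = 7523)
p/W(P(-10)) = 7523/((2*(√30*√(-10)/5)²)) = 7523/((2*(√30*(I*√10)/5)²)) = 7523/((2*(2*I*√3)²)) = 7523/((2*(-12))) = 7523/(-24) = 7523*(-1/24) = -7523/24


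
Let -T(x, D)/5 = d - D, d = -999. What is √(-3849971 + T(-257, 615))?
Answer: I*√3841901 ≈ 1960.1*I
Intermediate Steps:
T(x, D) = 4995 + 5*D (T(x, D) = -5*(-999 - D) = 4995 + 5*D)
√(-3849971 + T(-257, 615)) = √(-3849971 + (4995 + 5*615)) = √(-3849971 + (4995 + 3075)) = √(-3849971 + 8070) = √(-3841901) = I*√3841901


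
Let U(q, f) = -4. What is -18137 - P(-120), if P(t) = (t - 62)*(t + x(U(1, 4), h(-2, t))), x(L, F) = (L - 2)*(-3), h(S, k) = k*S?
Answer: -36701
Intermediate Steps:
h(S, k) = S*k
x(L, F) = 6 - 3*L (x(L, F) = (-2 + L)*(-3) = 6 - 3*L)
P(t) = (-62 + t)*(18 + t) (P(t) = (t - 62)*(t + (6 - 3*(-4))) = (-62 + t)*(t + (6 + 12)) = (-62 + t)*(t + 18) = (-62 + t)*(18 + t))
-18137 - P(-120) = -18137 - (-1116 + (-120)² - 44*(-120)) = -18137 - (-1116 + 14400 + 5280) = -18137 - 1*18564 = -18137 - 18564 = -36701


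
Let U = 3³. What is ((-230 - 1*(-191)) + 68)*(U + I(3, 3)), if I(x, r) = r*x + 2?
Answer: 1102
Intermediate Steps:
U = 27
I(x, r) = 2 + r*x
((-230 - 1*(-191)) + 68)*(U + I(3, 3)) = ((-230 - 1*(-191)) + 68)*(27 + (2 + 3*3)) = ((-230 + 191) + 68)*(27 + (2 + 9)) = (-39 + 68)*(27 + 11) = 29*38 = 1102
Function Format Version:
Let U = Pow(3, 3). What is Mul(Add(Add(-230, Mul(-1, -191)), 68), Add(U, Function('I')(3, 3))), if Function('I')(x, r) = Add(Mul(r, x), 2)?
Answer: 1102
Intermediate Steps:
U = 27
Function('I')(x, r) = Add(2, Mul(r, x))
Mul(Add(Add(-230, Mul(-1, -191)), 68), Add(U, Function('I')(3, 3))) = Mul(Add(Add(-230, Mul(-1, -191)), 68), Add(27, Add(2, Mul(3, 3)))) = Mul(Add(Add(-230, 191), 68), Add(27, Add(2, 9))) = Mul(Add(-39, 68), Add(27, 11)) = Mul(29, 38) = 1102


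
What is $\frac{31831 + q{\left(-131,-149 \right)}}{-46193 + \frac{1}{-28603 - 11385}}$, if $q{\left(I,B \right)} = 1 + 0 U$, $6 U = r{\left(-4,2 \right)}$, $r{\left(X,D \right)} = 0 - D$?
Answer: $- \frac{1272898016}{1847165685} \approx -0.68911$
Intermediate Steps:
$r{\left(X,D \right)} = - D$
$U = - \frac{1}{3}$ ($U = \frac{\left(-1\right) 2}{6} = \frac{1}{6} \left(-2\right) = - \frac{1}{3} \approx -0.33333$)
$q{\left(I,B \right)} = 1$ ($q{\left(I,B \right)} = 1 + 0 \left(- \frac{1}{3}\right) = 1 + 0 = 1$)
$\frac{31831 + q{\left(-131,-149 \right)}}{-46193 + \frac{1}{-28603 - 11385}} = \frac{31831 + 1}{-46193 + \frac{1}{-28603 - 11385}} = \frac{31832}{-46193 + \frac{1}{-39988}} = \frac{31832}{-46193 - \frac{1}{39988}} = \frac{31832}{- \frac{1847165685}{39988}} = 31832 \left(- \frac{39988}{1847165685}\right) = - \frac{1272898016}{1847165685}$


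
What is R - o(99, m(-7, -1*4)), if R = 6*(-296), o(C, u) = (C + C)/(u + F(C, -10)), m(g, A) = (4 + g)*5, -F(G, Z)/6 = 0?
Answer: -8814/5 ≈ -1762.8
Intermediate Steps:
F(G, Z) = 0 (F(G, Z) = -6*0 = 0)
m(g, A) = 20 + 5*g
o(C, u) = 2*C/u (o(C, u) = (C + C)/(u + 0) = (2*C)/u = 2*C/u)
R = -1776
R - o(99, m(-7, -1*4)) = -1776 - 2*99/(20 + 5*(-7)) = -1776 - 2*99/(20 - 35) = -1776 - 2*99/(-15) = -1776 - 2*99*(-1)/15 = -1776 - 1*(-66/5) = -1776 + 66/5 = -8814/5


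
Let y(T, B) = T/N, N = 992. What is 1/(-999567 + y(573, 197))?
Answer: -992/991569891 ≈ -1.0004e-6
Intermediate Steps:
y(T, B) = T/992
1/(-999567 + y(573, 197)) = 1/(-999567 + (1/992)*573) = 1/(-999567 + 573/992) = 1/(-991569891/992) = -992/991569891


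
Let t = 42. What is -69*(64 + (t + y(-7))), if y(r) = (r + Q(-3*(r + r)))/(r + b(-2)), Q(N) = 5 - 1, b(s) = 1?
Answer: -14697/2 ≈ -7348.5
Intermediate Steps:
Q(N) = 4
y(r) = (4 + r)/(1 + r) (y(r) = (r + 4)/(r + 1) = (4 + r)/(1 + r))
-69*(64 + (t + y(-7))) = -69*(64 + (42 + (4 - 7)/(1 - 7))) = -69*(64 + (42 - 3/(-6))) = -69*(64 + (42 - ⅙*(-3))) = -69*(64 + (42 + ½)) = -69*(64 + 85/2) = -69*213/2 = -14697/2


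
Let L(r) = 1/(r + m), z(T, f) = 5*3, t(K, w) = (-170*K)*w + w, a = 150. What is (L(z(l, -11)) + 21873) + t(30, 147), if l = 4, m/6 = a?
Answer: -665827199/915 ≈ -7.2768e+5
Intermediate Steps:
m = 900 (m = 6*150 = 900)
t(K, w) = w - 170*K*w (t(K, w) = -170*K*w + w = w - 170*K*w)
z(T, f) = 15
L(r) = 1/(900 + r) (L(r) = 1/(r + 900) = 1/(900 + r))
(L(z(l, -11)) + 21873) + t(30, 147) = (1/(900 + 15) + 21873) + 147*(1 - 170*30) = (1/915 + 21873) + 147*(1 - 5100) = (1/915 + 21873) + 147*(-5099) = 20013796/915 - 749553 = -665827199/915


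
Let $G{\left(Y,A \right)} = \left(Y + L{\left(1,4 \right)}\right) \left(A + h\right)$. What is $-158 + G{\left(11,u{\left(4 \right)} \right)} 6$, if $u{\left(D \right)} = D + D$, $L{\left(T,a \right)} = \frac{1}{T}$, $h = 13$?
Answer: $1354$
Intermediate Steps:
$u{\left(D \right)} = 2 D$
$G{\left(Y,A \right)} = \left(1 + Y\right) \left(13 + A\right)$ ($G{\left(Y,A \right)} = \left(Y + 1^{-1}\right) \left(A + 13\right) = \left(Y + 1\right) \left(13 + A\right) = \left(1 + Y\right) \left(13 + A\right)$)
$-158 + G{\left(11,u{\left(4 \right)} \right)} 6 = -158 + \left(13 + 2 \cdot 4 + 13 \cdot 11 + 2 \cdot 4 \cdot 11\right) 6 = -158 + \left(13 + 8 + 143 + 8 \cdot 11\right) 6 = -158 + \left(13 + 8 + 143 + 88\right) 6 = -158 + 252 \cdot 6 = -158 + 1512 = 1354$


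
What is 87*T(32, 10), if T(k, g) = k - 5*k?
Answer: -11136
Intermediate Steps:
T(k, g) = -4*k
87*T(32, 10) = 87*(-4*32) = 87*(-128) = -11136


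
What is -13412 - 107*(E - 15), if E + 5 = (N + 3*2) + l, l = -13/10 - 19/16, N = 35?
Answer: -1231427/80 ≈ -15393.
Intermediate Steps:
l = -199/80 (l = -13*1/10 - 19*1/16 = -13/10 - 19/16 = -199/80 ≈ -2.4875)
E = 2681/80 (E = -5 + ((35 + 3*2) - 199/80) = -5 + ((35 + 6) - 199/80) = -5 + (41 - 199/80) = -5 + 3081/80 = 2681/80 ≈ 33.513)
-13412 - 107*(E - 15) = -13412 - 107*(2681/80 - 15) = -13412 - 107*1481/80 = -13412 - 158467/80 = -1231427/80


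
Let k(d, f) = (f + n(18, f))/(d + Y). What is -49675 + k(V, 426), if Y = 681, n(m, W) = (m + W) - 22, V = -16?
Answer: -33033027/665 ≈ -49674.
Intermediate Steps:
n(m, W) = -22 + W + m (n(m, W) = (W + m) - 22 = -22 + W + m)
k(d, f) = (-4 + 2*f)/(681 + d) (k(d, f) = (f + (-22 + f + 18))/(d + 681) = (f + (-4 + f))/(681 + d) = (-4 + 2*f)/(681 + d))
-49675 + k(V, 426) = -49675 + 2*(-2 + 426)/(681 - 16) = -49675 + 2*424/665 = -49675 + 2*(1/665)*424 = -49675 + 848/665 = -33033027/665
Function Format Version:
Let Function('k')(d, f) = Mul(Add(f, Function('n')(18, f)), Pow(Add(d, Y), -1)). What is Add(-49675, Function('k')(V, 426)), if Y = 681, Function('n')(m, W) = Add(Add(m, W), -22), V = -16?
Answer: Rational(-33033027, 665) ≈ -49674.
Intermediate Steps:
Function('n')(m, W) = Add(-22, W, m) (Function('n')(m, W) = Add(Add(W, m), -22) = Add(-22, W, m))
Function('k')(d, f) = Mul(Pow(Add(681, d), -1), Add(-4, Mul(2, f))) (Function('k')(d, f) = Mul(Add(f, Add(-22, f, 18)), Pow(Add(d, 681), -1)) = Mul(Add(f, Add(-4, f)), Pow(Add(681, d), -1)) = Mul(Add(-4, Mul(2, f)), Pow(Add(681, d), -1)) = Mul(Pow(Add(681, d), -1), Add(-4, Mul(2, f))))
Add(-49675, Function('k')(V, 426)) = Add(-49675, Mul(2, Pow(Add(681, -16), -1), Add(-2, 426))) = Add(-49675, Mul(2, Pow(665, -1), 424)) = Add(-49675, Mul(2, Rational(1, 665), 424)) = Add(-49675, Rational(848, 665)) = Rational(-33033027, 665)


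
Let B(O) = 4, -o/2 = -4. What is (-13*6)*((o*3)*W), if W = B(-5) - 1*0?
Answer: -7488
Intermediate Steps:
o = 8 (o = -2*(-4) = 8)
W = 4 (W = 4 - 1*0 = 4 + 0 = 4)
(-13*6)*((o*3)*W) = (-13*6)*((8*3)*4) = -1872*4 = -78*96 = -7488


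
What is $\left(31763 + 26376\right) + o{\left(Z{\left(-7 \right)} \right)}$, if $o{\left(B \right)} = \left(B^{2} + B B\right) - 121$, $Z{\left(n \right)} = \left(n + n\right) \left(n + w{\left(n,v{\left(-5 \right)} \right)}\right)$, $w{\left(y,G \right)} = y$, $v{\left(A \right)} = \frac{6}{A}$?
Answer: $134850$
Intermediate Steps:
$Z{\left(n \right)} = 4 n^{2}$ ($Z{\left(n \right)} = \left(n + n\right) \left(n + n\right) = 2 n 2 n = 4 n^{2}$)
$o{\left(B \right)} = -121 + 2 B^{2}$ ($o{\left(B \right)} = \left(B^{2} + B^{2}\right) - 121 = 2 B^{2} - 121 = -121 + 2 B^{2}$)
$\left(31763 + 26376\right) + o{\left(Z{\left(-7 \right)} \right)} = \left(31763 + 26376\right) - \left(121 - 2 \left(4 \left(-7\right)^{2}\right)^{2}\right) = 58139 - \left(121 - 2 \left(4 \cdot 49\right)^{2}\right) = 58139 - \left(121 - 2 \cdot 196^{2}\right) = 58139 + \left(-121 + 2 \cdot 38416\right) = 58139 + \left(-121 + 76832\right) = 58139 + 76711 = 134850$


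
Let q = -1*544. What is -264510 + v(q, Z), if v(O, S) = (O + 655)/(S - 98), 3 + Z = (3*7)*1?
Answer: -21160911/80 ≈ -2.6451e+5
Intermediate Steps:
q = -544
Z = 18 (Z = -3 + (3*7)*1 = -3 + 21*1 = -3 + 21 = 18)
v(O, S) = (655 + O)/(-98 + S)
-264510 + v(q, Z) = -264510 + (655 - 544)/(-98 + 18) = -264510 + 111/(-80) = -264510 - 1/80*111 = -264510 - 111/80 = -21160911/80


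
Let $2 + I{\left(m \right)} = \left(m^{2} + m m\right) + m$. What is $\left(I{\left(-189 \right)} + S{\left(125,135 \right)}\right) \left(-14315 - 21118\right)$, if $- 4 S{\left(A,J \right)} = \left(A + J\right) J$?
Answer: $-2213712108$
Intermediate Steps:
$S{\left(A,J \right)} = - \frac{J \left(A + J\right)}{4}$ ($S{\left(A,J \right)} = - \frac{\left(A + J\right) J}{4} = - \frac{J \left(A + J\right)}{4}$)
$I{\left(m \right)} = -2 + m + 2 m^{2}$ ($I{\left(m \right)} = -2 + \left(\left(m^{2} + m m\right) + m\right) = -2 + \left(\left(m^{2} + m^{2}\right) + m\right) = -2 + \left(2 m^{2} + m\right) = -2 + \left(m + 2 m^{2}\right) = -2 + m + 2 m^{2}$)
$\left(I{\left(-189 \right)} + S{\left(125,135 \right)}\right) \left(-14315 - 21118\right) = \left(\left(-2 - 189 + 2 \left(-189\right)^{2}\right) - \frac{135 \left(125 + 135\right)}{4}\right) \left(-14315 - 21118\right) = \left(\left(-2 - 189 + 2 \cdot 35721\right) - \frac{135}{4} \cdot 260\right) \left(-35433\right) = \left(\left(-2 - 189 + 71442\right) - 8775\right) \left(-35433\right) = \left(71251 - 8775\right) \left(-35433\right) = 62476 \left(-35433\right) = -2213712108$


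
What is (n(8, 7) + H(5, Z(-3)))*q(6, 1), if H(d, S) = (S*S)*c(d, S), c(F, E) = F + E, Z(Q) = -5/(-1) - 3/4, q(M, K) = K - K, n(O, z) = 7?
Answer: 0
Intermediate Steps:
q(M, K) = 0
Z(Q) = 17/4 (Z(Q) = -5*(-1) - 3*¼ = 5 - ¾ = 17/4)
c(F, E) = E + F
H(d, S) = S²*(S + d) (H(d, S) = (S*S)*(S + d) = S²*(S + d))
(n(8, 7) + H(5, Z(-3)))*q(6, 1) = (7 + (17/4)²*(17/4 + 5))*0 = (7 + (289/16)*(37/4))*0 = (7 + 10693/64)*0 = (11141/64)*0 = 0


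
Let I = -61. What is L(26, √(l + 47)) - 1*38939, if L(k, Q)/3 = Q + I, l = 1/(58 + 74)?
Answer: -39122 + √204765/22 ≈ -39101.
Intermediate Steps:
l = 1/132 ≈ 0.0075758
L(k, Q) = -183 + 3*Q (L(k, Q) = 3*(Q - 61) = 3*(-61 + Q) = -183 + 3*Q)
L(26, √(l + 47)) - 1*38939 = (-183 + 3*√(1/132 + 47)) - 1*38939 = (-183 + 3*√(6205/132)) - 38939 = (-183 + 3*(√204765/66)) - 38939 = (-183 + √204765/22) - 38939 = -39122 + √204765/22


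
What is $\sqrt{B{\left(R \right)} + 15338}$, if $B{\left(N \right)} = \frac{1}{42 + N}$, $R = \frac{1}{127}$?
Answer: $\frac{\sqrt{436554284595}}{5335} \approx 123.85$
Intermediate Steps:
$R = \frac{1}{127} \approx 0.007874$
$\sqrt{B{\left(R \right)} + 15338} = \sqrt{\frac{1}{42 + \frac{1}{127}} + 15338} = \sqrt{\frac{1}{\frac{5335}{127}} + 15338} = \sqrt{\frac{127}{5335} + 15338} = \sqrt{\frac{81828357}{5335}} = \frac{\sqrt{436554284595}}{5335}$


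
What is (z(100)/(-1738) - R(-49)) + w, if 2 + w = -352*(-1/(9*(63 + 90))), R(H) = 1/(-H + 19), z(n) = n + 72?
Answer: -8893429/4786452 ≈ -1.8580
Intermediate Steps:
z(n) = 72 + n
R(H) = 1/(19 - H)
w = -2402/1377 (w = -2 - 352*(-1/(9*(63 + 90))) = -2 - 352/(153*(-9)) = -2 - 352/(-1377) = -2 - 352*(-1/1377) = -2 + 352/1377 = -2402/1377 ≈ -1.7444)
(z(100)/(-1738) - R(-49)) + w = ((72 + 100)/(-1738) - (-1)/(-19 - 49)) - 2402/1377 = (172*(-1/1738) - (-1)/(-68)) - 2402/1377 = (-86/869 - (-1)*(-1)/68) - 2402/1377 = (-86/869 - 1*1/68) - 2402/1377 = (-86/869 - 1/68) - 2402/1377 = -6717/59092 - 2402/1377 = -8893429/4786452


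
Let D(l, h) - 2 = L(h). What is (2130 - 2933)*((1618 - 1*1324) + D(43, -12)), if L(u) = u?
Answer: -228052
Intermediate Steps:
D(l, h) = 2 + h
(2130 - 2933)*((1618 - 1*1324) + D(43, -12)) = (2130 - 2933)*((1618 - 1*1324) + (2 - 12)) = -803*((1618 - 1324) - 10) = -803*(294 - 10) = -803*284 = -228052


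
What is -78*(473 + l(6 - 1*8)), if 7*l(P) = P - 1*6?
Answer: -257634/7 ≈ -36805.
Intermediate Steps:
l(P) = -6/7 + P/7 (l(P) = (P - 1*6)/7 = (P - 6)/7 = (-6 + P)/7 = -6/7 + P/7)
-78*(473 + l(6 - 1*8)) = -78*(473 + (-6/7 + (6 - 1*8)/7)) = -78*(473 + (-6/7 + (6 - 8)/7)) = -78*(473 + (-6/7 + (1/7)*(-2))) = -78*(473 + (-6/7 - 2/7)) = -78*(473 - 8/7) = -78*3303/7 = -257634/7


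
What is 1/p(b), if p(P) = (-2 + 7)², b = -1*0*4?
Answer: 1/25 ≈ 0.040000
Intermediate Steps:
b = 0 (b = 0*4 = 0)
p(P) = 25 (p(P) = 5² = 25)
1/p(b) = 1/25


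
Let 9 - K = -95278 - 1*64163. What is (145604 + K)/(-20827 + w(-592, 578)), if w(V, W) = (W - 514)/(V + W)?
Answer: -2135378/145821 ≈ -14.644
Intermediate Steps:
w(V, W) = (-514 + W)/(V + W)
K = 159450 (K = 9 - (-95278 - 1*64163) = 9 - (-95278 - 64163) = 9 - 1*(-159441) = 9 + 159441 = 159450)
(145604 + K)/(-20827 + w(-592, 578)) = (145604 + 159450)/(-20827 + (-514 + 578)/(-592 + 578)) = 305054/(-20827 + 64/(-14)) = 305054/(-20827 - 1/14*64) = 305054/(-20827 - 32/7) = 305054/(-145821/7) = 305054*(-7/145821) = -2135378/145821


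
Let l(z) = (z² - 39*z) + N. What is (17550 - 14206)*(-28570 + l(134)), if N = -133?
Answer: -53413712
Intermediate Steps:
l(z) = -133 + z² - 39*z (l(z) = (z² - 39*z) - 133 = -133 + z² - 39*z)
(17550 - 14206)*(-28570 + l(134)) = (17550 - 14206)*(-28570 + (-133 + 134² - 39*134)) = 3344*(-28570 + (-133 + 17956 - 5226)) = 3344*(-28570 + 12597) = 3344*(-15973) = -53413712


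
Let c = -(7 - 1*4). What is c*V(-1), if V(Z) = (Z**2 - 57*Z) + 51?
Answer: -327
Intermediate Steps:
c = -3 (c = -(7 - 4) = -1*3 = -3)
V(Z) = 51 + Z**2 - 57*Z
c*V(-1) = -3*(51 + (-1)**2 - 57*(-1)) = -3*(51 + 1 + 57) = -3*109 = -327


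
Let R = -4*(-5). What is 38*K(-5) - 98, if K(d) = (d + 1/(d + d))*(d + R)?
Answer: -3005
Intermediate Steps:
R = 20
K(d) = (20 + d)*(d + 1/(2*d)) (K(d) = (d + 1/(d + d))*(d + 20) = (d + 1/(2*d))*(20 + d) = (20 + d)*(d + 1/(2*d)))
38*K(-5) - 98 = 38*(½ + (-5)² + 10/(-5) + 20*(-5)) - 98 = 38*(½ + 25 + 10*(-⅕) - 100) - 98 = 38*(½ + 25 - 2 - 100) - 98 = 38*(-153/2) - 98 = -2907 - 98 = -3005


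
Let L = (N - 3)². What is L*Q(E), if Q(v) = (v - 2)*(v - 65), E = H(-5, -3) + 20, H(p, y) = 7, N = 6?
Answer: -8550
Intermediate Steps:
L = 9 (L = (6 - 3)² = 3² = 9)
E = 27 (E = 7 + 20 = 27)
Q(v) = (-65 + v)*(-2 + v) (Q(v) = (-2 + v)*(-65 + v) = (-65 + v)*(-2 + v))
L*Q(E) = 9*(130 + 27² - 67*27) = 9*(130 + 729 - 1809) = 9*(-950) = -8550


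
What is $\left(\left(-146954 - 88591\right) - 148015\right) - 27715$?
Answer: $-411275$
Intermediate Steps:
$\left(\left(-146954 - 88591\right) - 148015\right) - 27715 = \left(-235545 - 148015\right) - 27715 = -383560 - 27715 = -411275$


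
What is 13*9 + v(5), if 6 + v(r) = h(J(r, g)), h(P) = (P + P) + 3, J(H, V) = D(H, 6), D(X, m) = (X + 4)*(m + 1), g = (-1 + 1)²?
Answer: 240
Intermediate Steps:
g = 0 (g = 0² = 0)
D(X, m) = (1 + m)*(4 + X) (D(X, m) = (4 + X)*(1 + m) = (1 + m)*(4 + X))
J(H, V) = 28 + 7*H (J(H, V) = 4 + H + 4*6 + H*6 = 4 + H + 24 + 6*H = 28 + 7*H)
h(P) = 3 + 2*P (h(P) = 2*P + 3 = 3 + 2*P)
v(r) = 53 + 14*r (v(r) = -6 + (3 + 2*(28 + 7*r)) = -6 + (3 + (56 + 14*r)) = -6 + (59 + 14*r) = 53 + 14*r)
13*9 + v(5) = 13*9 + (53 + 14*5) = 117 + (53 + 70) = 117 + 123 = 240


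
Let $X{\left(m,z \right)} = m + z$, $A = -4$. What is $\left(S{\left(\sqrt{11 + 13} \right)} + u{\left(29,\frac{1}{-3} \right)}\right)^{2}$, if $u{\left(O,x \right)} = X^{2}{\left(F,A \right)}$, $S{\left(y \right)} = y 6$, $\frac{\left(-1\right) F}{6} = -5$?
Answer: $457840 + 16224 \sqrt{6} \approx 4.9758 \cdot 10^{5}$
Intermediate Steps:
$F = 30$ ($F = \left(-6\right) \left(-5\right) = 30$)
$S{\left(y \right)} = 6 y$
$u{\left(O,x \right)} = 676$ ($u{\left(O,x \right)} = \left(30 - 4\right)^{2} = 26^{2} = 676$)
$\left(S{\left(\sqrt{11 + 13} \right)} + u{\left(29,\frac{1}{-3} \right)}\right)^{2} = \left(6 \sqrt{11 + 13} + 676\right)^{2} = \left(6 \sqrt{24} + 676\right)^{2} = \left(6 \cdot 2 \sqrt{6} + 676\right)^{2} = \left(12 \sqrt{6} + 676\right)^{2} = \left(676 + 12 \sqrt{6}\right)^{2}$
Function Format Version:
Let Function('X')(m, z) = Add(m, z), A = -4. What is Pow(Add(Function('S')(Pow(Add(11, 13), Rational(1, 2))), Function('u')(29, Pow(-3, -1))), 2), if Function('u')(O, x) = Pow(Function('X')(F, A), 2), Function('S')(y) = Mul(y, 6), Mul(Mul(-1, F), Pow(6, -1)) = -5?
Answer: Add(457840, Mul(16224, Pow(6, Rational(1, 2)))) ≈ 4.9758e+5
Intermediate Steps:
F = 30 (F = Mul(-6, -5) = 30)
Function('S')(y) = Mul(6, y)
Function('u')(O, x) = 676 (Function('u')(O, x) = Pow(Add(30, -4), 2) = Pow(26, 2) = 676)
Pow(Add(Function('S')(Pow(Add(11, 13), Rational(1, 2))), Function('u')(29, Pow(-3, -1))), 2) = Pow(Add(Mul(6, Pow(Add(11, 13), Rational(1, 2))), 676), 2) = Pow(Add(Mul(6, Pow(24, Rational(1, 2))), 676), 2) = Pow(Add(Mul(6, Mul(2, Pow(6, Rational(1, 2)))), 676), 2) = Pow(Add(Mul(12, Pow(6, Rational(1, 2))), 676), 2) = Pow(Add(676, Mul(12, Pow(6, Rational(1, 2)))), 2)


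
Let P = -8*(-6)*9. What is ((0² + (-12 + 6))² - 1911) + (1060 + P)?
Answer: -383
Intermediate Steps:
P = 432 (P = 48*9 = 432)
((0² + (-12 + 6))² - 1911) + (1060 + P) = ((0² + (-12 + 6))² - 1911) + (1060 + 432) = ((0 - 6)² - 1911) + 1492 = ((-6)² - 1911) + 1492 = (36 - 1911) + 1492 = -1875 + 1492 = -383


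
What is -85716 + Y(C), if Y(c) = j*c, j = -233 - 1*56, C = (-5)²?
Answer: -92941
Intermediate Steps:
C = 25
j = -289 (j = -233 - 56 = -289)
Y(c) = -289*c
-85716 + Y(C) = -85716 - 289*25 = -85716 - 7225 = -92941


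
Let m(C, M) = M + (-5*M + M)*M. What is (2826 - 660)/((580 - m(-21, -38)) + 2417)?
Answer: 722/2937 ≈ 0.24583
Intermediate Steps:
m(C, M) = M - 4*M**2 (m(C, M) = M + (-4*M)*M = M - 4*M**2)
(2826 - 660)/((580 - m(-21, -38)) + 2417) = (2826 - 660)/((580 - (-38)*(1 - 4*(-38))) + 2417) = 2166/((580 - (-38)*(1 + 152)) + 2417) = 2166/((580 - (-38)*153) + 2417) = 2166/((580 - 1*(-5814)) + 2417) = 2166/((580 + 5814) + 2417) = 2166/(6394 + 2417) = 2166/8811 = 2166*(1/8811) = 722/2937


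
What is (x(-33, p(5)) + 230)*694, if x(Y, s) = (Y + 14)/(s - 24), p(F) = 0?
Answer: 1922033/12 ≈ 1.6017e+5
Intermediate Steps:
x(Y, s) = (14 + Y)/(-24 + s)
(x(-33, p(5)) + 230)*694 = ((14 - 33)/(-24 + 0) + 230)*694 = (-19/(-24) + 230)*694 = (-1/24*(-19) + 230)*694 = (19/24 + 230)*694 = (5539/24)*694 = 1922033/12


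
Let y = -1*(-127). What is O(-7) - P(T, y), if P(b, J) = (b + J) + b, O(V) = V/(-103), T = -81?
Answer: 3612/103 ≈ 35.068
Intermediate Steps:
y = 127
O(V) = -V/103 (O(V) = V*(-1/103) = -V/103)
P(b, J) = J + 2*b (P(b, J) = (J + b) + b = J + 2*b)
O(-7) - P(T, y) = -1/103*(-7) - (127 + 2*(-81)) = 7/103 - (127 - 162) = 7/103 - 1*(-35) = 7/103 + 35 = 3612/103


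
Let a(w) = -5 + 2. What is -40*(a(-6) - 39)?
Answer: 1680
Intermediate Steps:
a(w) = -3
-40*(a(-6) - 39) = -40*(-3 - 39) = -40*(-42) = 1680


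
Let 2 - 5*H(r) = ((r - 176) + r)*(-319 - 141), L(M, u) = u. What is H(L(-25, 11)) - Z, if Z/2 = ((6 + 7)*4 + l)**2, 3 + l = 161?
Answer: -511838/5 ≈ -1.0237e+5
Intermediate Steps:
l = 158 (l = -3 + 161 = 158)
Z = 88200 (Z = 2*((6 + 7)*4 + 158)**2 = 2*(13*4 + 158)**2 = 2*(52 + 158)**2 = 2*210**2 = 2*44100 = 88200)
H(r) = -80958/5 + 184*r (H(r) = 2/5 - ((r - 176) + r)*(-319 - 141)/5 = 2/5 - ((-176 + r) + r)*(-460)/5 = 2/5 - (-176 + 2*r)*(-460)/5 = 2/5 - (80960 - 920*r)/5 = 2/5 + (-16192 + 184*r) = -80958/5 + 184*r)
H(L(-25, 11)) - Z = (-80958/5 + 184*11) - 1*88200 = (-80958/5 + 2024) - 88200 = -70838/5 - 88200 = -511838/5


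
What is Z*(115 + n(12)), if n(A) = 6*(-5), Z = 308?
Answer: 26180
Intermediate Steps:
n(A) = -30
Z*(115 + n(12)) = 308*(115 - 30) = 308*85 = 26180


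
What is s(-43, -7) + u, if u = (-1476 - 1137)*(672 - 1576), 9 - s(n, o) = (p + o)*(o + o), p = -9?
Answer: 2361937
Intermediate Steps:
s(n, o) = 9 - 2*o*(-9 + o) (s(n, o) = 9 - (-9 + o)*(o + o) = 9 - (-9 + o)*2*o = 9 - 2*o*(-9 + o))
u = 2362152 (u = -2613*(-904) = 2362152)
s(-43, -7) + u = (9 - 2*(-7)² + 18*(-7)) + 2362152 = (9 - 2*49 - 126) + 2362152 = (9 - 98 - 126) + 2362152 = -215 + 2362152 = 2361937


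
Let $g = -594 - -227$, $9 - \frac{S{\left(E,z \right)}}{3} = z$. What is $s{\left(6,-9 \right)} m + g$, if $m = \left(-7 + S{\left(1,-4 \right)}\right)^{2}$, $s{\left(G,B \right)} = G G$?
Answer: $36497$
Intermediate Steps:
$s{\left(G,B \right)} = G^{2}$
$S{\left(E,z \right)} = 27 - 3 z$
$g = -367$ ($g = -594 + 227 = -367$)
$m = 1024$ ($m = \left(-7 + \left(27 - -12\right)\right)^{2} = \left(-7 + \left(27 + 12\right)\right)^{2} = \left(-7 + 39\right)^{2} = 32^{2} = 1024$)
$s{\left(6,-9 \right)} m + g = 6^{2} \cdot 1024 - 367 = 36 \cdot 1024 - 367 = 36864 - 367 = 36497$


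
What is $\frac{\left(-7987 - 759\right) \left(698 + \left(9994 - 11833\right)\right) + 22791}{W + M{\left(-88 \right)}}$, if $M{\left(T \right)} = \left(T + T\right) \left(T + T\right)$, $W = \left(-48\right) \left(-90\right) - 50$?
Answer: $\frac{10001977}{35246} \approx 283.78$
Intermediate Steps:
$W = 4270$ ($W = 4320 - 50 = 4270$)
$M{\left(T \right)} = 4 T^{2}$ ($M{\left(T \right)} = 2 T 2 T = 4 T^{2}$)
$\frac{\left(-7987 - 759\right) \left(698 + \left(9994 - 11833\right)\right) + 22791}{W + M{\left(-88 \right)}} = \frac{\left(-7987 - 759\right) \left(698 + \left(9994 - 11833\right)\right) + 22791}{4270 + 4 \left(-88\right)^{2}} = \frac{- 8746 \left(698 - 1839\right) + 22791}{4270 + 4 \cdot 7744} = \frac{\left(-8746\right) \left(-1141\right) + 22791}{4270 + 30976} = \frac{9979186 + 22791}{35246} = 10001977 \cdot \frac{1}{35246} = \frac{10001977}{35246}$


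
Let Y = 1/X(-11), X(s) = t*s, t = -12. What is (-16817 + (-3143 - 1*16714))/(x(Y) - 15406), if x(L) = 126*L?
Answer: 806828/338911 ≈ 2.3806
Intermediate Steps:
X(s) = -12*s
Y = 1/132 (Y = 1/(-12*(-11)) = 1/132 ≈ 0.0075758)
(-16817 + (-3143 - 1*16714))/(x(Y) - 15406) = (-16817 + (-3143 - 1*16714))/(126*(1/132) - 15406) = (-16817 + (-3143 - 16714))/(21/22 - 15406) = (-16817 - 19857)/(-338911/22) = -36674*(-22/338911) = 806828/338911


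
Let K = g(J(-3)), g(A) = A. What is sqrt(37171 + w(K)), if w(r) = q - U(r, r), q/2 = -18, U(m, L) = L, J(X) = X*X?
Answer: sqrt(37126) ≈ 192.68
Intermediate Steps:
J(X) = X**2
q = -36 (q = 2*(-18) = -36)
K = 9 (K = (-3)**2 = 9)
w(r) = -36 - r
sqrt(37171 + w(K)) = sqrt(37171 + (-36 - 1*9)) = sqrt(37171 + (-36 - 9)) = sqrt(37171 - 45) = sqrt(37126)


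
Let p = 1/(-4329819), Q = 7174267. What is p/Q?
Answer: -1/31063277567673 ≈ -3.2192e-14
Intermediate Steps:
p = -1/4329819 ≈ -2.3096e-7
p/Q = -1/4329819/7174267 = -1/4329819*1/7174267 = -1/31063277567673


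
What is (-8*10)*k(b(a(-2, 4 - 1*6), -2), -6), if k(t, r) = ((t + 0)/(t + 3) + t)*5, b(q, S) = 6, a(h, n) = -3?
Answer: -8000/3 ≈ -2666.7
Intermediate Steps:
k(t, r) = 5*t + 5*t/(3 + t) (k(t, r) = (t/(3 + t) + t)*5 = (t + t/(3 + t))*5 = 5*t + 5*t/(3 + t))
(-8*10)*k(b(a(-2, 4 - 1*6), -2), -6) = (-8*10)*(5*6*(4 + 6)/(3 + 6)) = -400*6*10/9 = -80*100/3 = -8000/3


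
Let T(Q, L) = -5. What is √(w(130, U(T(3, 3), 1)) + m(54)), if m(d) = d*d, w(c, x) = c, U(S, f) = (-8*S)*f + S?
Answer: √3046 ≈ 55.191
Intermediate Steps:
U(S, f) = S - 8*S*f (U(S, f) = -8*S*f + S = S - 8*S*f)
m(d) = d²
√(w(130, U(T(3, 3), 1)) + m(54)) = √(130 + 54²) = √(130 + 2916) = √3046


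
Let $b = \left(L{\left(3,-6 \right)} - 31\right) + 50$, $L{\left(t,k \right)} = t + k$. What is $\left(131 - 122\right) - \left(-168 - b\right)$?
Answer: $193$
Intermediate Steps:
$L{\left(t,k \right)} = k + t$
$b = 16$ ($b = \left(\left(-6 + 3\right) - 31\right) + 50 = \left(-3 - 31\right) + 50 = -34 + 50 = 16$)
$\left(131 - 122\right) - \left(-168 - b\right) = \left(131 - 122\right) - \left(-168 - 16\right) = 9 - \left(-168 - 16\right) = 9 - -184 = 9 + 184 = 193$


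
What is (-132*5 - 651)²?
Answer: 1718721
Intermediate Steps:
(-132*5 - 651)² = (-660 - 651)² = (-1311)² = 1718721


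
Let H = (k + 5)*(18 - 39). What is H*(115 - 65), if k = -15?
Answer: 10500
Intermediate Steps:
H = 210 (H = (-15 + 5)*(18 - 39) = -10*(-21) = 210)
H*(115 - 65) = 210*(115 - 65) = 210*50 = 10500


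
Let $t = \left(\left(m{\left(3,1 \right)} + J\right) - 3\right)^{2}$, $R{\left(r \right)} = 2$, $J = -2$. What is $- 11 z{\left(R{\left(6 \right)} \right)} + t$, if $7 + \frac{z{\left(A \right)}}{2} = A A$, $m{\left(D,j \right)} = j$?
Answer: $82$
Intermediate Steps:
$z{\left(A \right)} = -14 + 2 A^{2}$ ($z{\left(A \right)} = -14 + 2 A A = -14 + 2 A^{2}$)
$t = 16$ ($t = \left(\left(1 - 2\right) - 3\right)^{2} = \left(-1 - 3\right)^{2} = \left(-4\right)^{2} = 16$)
$- 11 z{\left(R{\left(6 \right)} \right)} + t = - 11 \left(-14 + 2 \cdot 2^{2}\right) + 16 = - 11 \left(-14 + 2 \cdot 4\right) + 16 = - 11 \left(-14 + 8\right) + 16 = \left(-11\right) \left(-6\right) + 16 = 66 + 16 = 82$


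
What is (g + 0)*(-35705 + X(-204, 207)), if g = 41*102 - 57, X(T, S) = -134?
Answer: -147835875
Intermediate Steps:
g = 4125 (g = 4182 - 57 = 4125)
(g + 0)*(-35705 + X(-204, 207)) = (4125 + 0)*(-35705 - 134) = 4125*(-35839) = -147835875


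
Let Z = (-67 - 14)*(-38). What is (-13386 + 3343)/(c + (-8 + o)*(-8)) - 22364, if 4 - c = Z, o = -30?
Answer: -61938237/2770 ≈ -22360.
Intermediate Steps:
Z = 3078 (Z = -81*(-38) = 3078)
c = -3074 (c = 4 - 1*3078 = 4 - 3078 = -3074)
(-13386 + 3343)/(c + (-8 + o)*(-8)) - 22364 = (-13386 + 3343)/(-3074 + (-8 - 30)*(-8)) - 22364 = -10043/(-3074 - 38*(-8)) - 22364 = -10043/(-3074 + 304) - 22364 = -10043/(-2770) - 22364 = -10043*(-1/2770) - 22364 = 10043/2770 - 22364 = -61938237/2770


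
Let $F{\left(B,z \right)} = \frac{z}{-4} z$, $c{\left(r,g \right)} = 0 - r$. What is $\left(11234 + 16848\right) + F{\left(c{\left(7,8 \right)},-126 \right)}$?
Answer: $24113$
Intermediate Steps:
$c{\left(r,g \right)} = - r$
$F{\left(B,z \right)} = - \frac{z^{2}}{4}$ ($F{\left(B,z \right)} = z \left(- \frac{1}{4}\right) z = - \frac{z}{4} z = - \frac{z^{2}}{4}$)
$\left(11234 + 16848\right) + F{\left(c{\left(7,8 \right)},-126 \right)} = \left(11234 + 16848\right) - \frac{\left(-126\right)^{2}}{4} = 28082 - 3969 = 24113$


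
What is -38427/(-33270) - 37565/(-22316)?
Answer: 351220747/123742220 ≈ 2.8383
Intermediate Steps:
-38427/(-33270) - 37565/(-22316) = -38427*(-1/33270) - 37565*(-1/22316) = 12809/11090 + 37565/22316 = 351220747/123742220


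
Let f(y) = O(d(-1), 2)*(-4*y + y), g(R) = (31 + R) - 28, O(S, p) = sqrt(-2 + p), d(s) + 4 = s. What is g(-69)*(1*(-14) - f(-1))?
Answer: 924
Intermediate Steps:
d(s) = -4 + s
g(R) = 3 + R
f(y) = 0 (f(y) = sqrt(-2 + 2)*(-4*y + y) = sqrt(0)*(-3*y) = 0*(-3*y) = 0)
g(-69)*(1*(-14) - f(-1)) = (3 - 69)*(1*(-14) - 1*0) = -66*(-14 + 0) = -66*(-14) = 924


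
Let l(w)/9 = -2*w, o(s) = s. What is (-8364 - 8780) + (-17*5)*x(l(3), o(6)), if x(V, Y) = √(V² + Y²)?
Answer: -17144 - 510*√82 ≈ -21762.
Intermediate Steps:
l(w) = -18*w (l(w) = 9*(-2*w) = -18*w)
(-8364 - 8780) + (-17*5)*x(l(3), o(6)) = (-8364 - 8780) + (-17*5)*√((-18*3)² + 6²) = -17144 - 85*√((-54)² + 36) = -17144 - 85*√(2916 + 36) = -17144 - 510*√82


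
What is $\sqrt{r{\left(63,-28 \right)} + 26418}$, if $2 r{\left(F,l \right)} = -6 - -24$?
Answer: $\sqrt{26427} \approx 162.56$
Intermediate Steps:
$r{\left(F,l \right)} = 9$ ($r{\left(F,l \right)} = \frac{-6 - -24}{2} = \frac{-6 + 24}{2} = \frac{1}{2} \cdot 18 = 9$)
$\sqrt{r{\left(63,-28 \right)} + 26418} = \sqrt{9 + 26418} = \sqrt{26427}$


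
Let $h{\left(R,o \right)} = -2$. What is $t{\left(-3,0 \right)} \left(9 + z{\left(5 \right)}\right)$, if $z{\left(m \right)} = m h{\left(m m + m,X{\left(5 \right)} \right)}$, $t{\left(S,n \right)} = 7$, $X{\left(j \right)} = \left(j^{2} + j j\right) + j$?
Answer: $-7$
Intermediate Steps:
$X{\left(j \right)} = j + 2 j^{2}$ ($X{\left(j \right)} = \left(j^{2} + j^{2}\right) + j = 2 j^{2} + j = j + 2 j^{2}$)
$z{\left(m \right)} = - 2 m$ ($z{\left(m \right)} = m \left(-2\right) = - 2 m$)
$t{\left(-3,0 \right)} \left(9 + z{\left(5 \right)}\right) = 7 \left(9 - 10\right) = 7 \left(-1\right) = -7$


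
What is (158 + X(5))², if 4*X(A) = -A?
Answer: 393129/16 ≈ 24571.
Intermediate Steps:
X(A) = -A/4 (X(A) = (-A)/4 = -A/4)
(158 + X(5))² = (158 - ¼*5)² = (158 - 5/4)² = (627/4)² = 393129/16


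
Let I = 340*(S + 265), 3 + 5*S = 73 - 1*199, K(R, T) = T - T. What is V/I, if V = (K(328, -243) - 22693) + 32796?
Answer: 10103/81328 ≈ 0.12423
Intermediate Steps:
K(R, T) = 0
S = -129/5 (S = -⅗ + (73 - 1*199)/5 = -⅗ + (73 - 199)/5 = -⅗ + (⅕)*(-126) = -⅗ - 126/5 = -129/5 ≈ -25.800)
I = 81328 (I = 340*(-129/5 + 265) = 340*(1196/5) = 81328)
V = 10103 (V = (0 - 22693) + 32796 = -22693 + 32796 = 10103)
V/I = 10103/81328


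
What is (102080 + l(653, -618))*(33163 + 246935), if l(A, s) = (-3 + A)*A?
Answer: 147479999940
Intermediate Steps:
l(A, s) = A*(-3 + A)
(102080 + l(653, -618))*(33163 + 246935) = (102080 + 653*(-3 + 653))*(33163 + 246935) = (102080 + 653*650)*280098 = (102080 + 424450)*280098 = 526530*280098 = 147479999940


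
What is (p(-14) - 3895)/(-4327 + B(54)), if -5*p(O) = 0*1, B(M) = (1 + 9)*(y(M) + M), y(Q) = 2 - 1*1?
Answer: 3895/3777 ≈ 1.0312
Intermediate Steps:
y(Q) = 1 (y(Q) = 2 - 1 = 1)
B(M) = 10 + 10*M (B(M) = (1 + 9)*(1 + M) = 10*(1 + M) = 10 + 10*M)
p(O) = 0 (p(O) = -0 = -1/5*0 = 0)
(p(-14) - 3895)/(-4327 + B(54)) = (0 - 3895)/(-4327 + (10 + 10*54)) = -3895/(-4327 + (10 + 540)) = -3895/(-4327 + 550) = -3895/(-3777) = -3895*(-1/3777) = 3895/3777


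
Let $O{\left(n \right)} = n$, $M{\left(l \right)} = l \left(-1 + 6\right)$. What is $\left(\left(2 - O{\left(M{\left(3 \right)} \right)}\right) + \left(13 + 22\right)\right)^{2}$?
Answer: $484$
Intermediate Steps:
$M{\left(l \right)} = 5 l$ ($M{\left(l \right)} = l 5 = 5 l$)
$\left(\left(2 - O{\left(M{\left(3 \right)} \right)}\right) + \left(13 + 22\right)\right)^{2} = \left(\left(2 - 5 \cdot 3\right) + \left(13 + 22\right)\right)^{2} = \left(\left(2 - 15\right) + 35\right)^{2} = \left(-13 + 35\right)^{2} = 22^{2} = 484$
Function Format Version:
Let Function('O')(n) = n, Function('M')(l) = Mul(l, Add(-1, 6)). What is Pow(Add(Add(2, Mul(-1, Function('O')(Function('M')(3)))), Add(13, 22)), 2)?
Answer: 484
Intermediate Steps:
Function('M')(l) = Mul(5, l) (Function('M')(l) = Mul(l, 5) = Mul(5, l))
Pow(Add(Add(2, Mul(-1, Function('O')(Function('M')(3)))), Add(13, 22)), 2) = Pow(Add(Add(2, Mul(-1, Mul(5, 3))), Add(13, 22)), 2) = Pow(Add(Add(2, Mul(-1, 15)), 35), 2) = Pow(Add(Add(2, -15), 35), 2) = Pow(Add(-13, 35), 2) = Pow(22, 2) = 484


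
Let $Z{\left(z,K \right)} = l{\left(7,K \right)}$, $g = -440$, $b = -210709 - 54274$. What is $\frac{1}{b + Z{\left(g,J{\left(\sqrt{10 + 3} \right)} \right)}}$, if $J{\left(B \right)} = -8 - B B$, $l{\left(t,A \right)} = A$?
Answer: $- \frac{1}{265004} \approx -3.7735 \cdot 10^{-6}$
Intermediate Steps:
$b = -264983$ ($b = -210709 - 54274 = -264983$)
$J{\left(B \right)} = -8 - B^{2}$
$Z{\left(z,K \right)} = K$
$\frac{1}{b + Z{\left(g,J{\left(\sqrt{10 + 3} \right)} \right)}} = \frac{1}{-264983 - \left(8 + \left(\sqrt{10 + 3}\right)^{2}\right)} = \frac{1}{-264983 - \left(8 + \left(\sqrt{13}\right)^{2}\right)} = \frac{1}{-264983 - 21} = \frac{1}{-265004} = - \frac{1}{265004}$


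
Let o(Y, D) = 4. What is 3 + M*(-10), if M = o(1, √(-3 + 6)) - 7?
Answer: 33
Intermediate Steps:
M = -3 (M = 4 - 7 = -3)
3 + M*(-10) = 3 - 3*(-10) = 3 + 30 = 33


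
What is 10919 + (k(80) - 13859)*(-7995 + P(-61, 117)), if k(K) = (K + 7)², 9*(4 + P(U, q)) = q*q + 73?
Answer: 366358681/9 ≈ 4.0706e+7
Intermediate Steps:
P(U, q) = 37/9 + q²/9 (P(U, q) = -4 + (q*q + 73)/9 = -4 + (q² + 73)/9 = -4 + (73 + q²)/9 = -4 + (73/9 + q²/9) = 37/9 + q²/9)
k(K) = (7 + K)²
10919 + (k(80) - 13859)*(-7995 + P(-61, 117)) = 10919 + ((7 + 80)² - 13859)*(-7995 + (37/9 + (⅑)*117²)) = 10919 + (87² - 13859)*(-7995 + (37/9 + (⅑)*13689)) = 10919 + (7569 - 13859)*(-7995 + (37/9 + 1521)) = 10919 - 6290*(-7995 + 13726/9) = 10919 - 6290*(-58229/9) = 10919 + 366260410/9 = 366358681/9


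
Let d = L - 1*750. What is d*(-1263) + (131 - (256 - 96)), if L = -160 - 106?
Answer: 1283179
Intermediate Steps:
L = -266
d = -1016 (d = -266 - 1*750 = -266 - 750 = -1016)
d*(-1263) + (131 - (256 - 96)) = -1016*(-1263) + (131 - (256 - 96)) = 1283208 + (131 - 1*160) = 1283208 + (131 - 160) = 1283208 - 29 = 1283179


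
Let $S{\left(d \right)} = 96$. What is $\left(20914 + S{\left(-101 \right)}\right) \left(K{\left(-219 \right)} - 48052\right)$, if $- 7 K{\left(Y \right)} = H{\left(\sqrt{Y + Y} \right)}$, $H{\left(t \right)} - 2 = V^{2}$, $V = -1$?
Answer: $- \frac{7067070670}{7} \approx -1.0096 \cdot 10^{9}$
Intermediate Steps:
$H{\left(t \right)} = 3$ ($H{\left(t \right)} = 2 + \left(-1\right)^{2} = 2 + 1 = 3$)
$K{\left(Y \right)} = - \frac{3}{7}$ ($K{\left(Y \right)} = \left(- \frac{1}{7}\right) 3 = - \frac{3}{7}$)
$\left(20914 + S{\left(-101 \right)}\right) \left(K{\left(-219 \right)} - 48052\right) = \left(20914 + 96\right) \left(- \frac{3}{7} - 48052\right) = 21010 \left(- \frac{336367}{7}\right) = - \frac{7067070670}{7}$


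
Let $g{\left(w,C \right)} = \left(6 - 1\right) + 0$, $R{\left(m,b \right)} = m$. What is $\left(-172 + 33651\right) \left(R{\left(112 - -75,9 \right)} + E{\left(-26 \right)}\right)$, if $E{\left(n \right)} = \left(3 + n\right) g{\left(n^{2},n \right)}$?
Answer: $2410488$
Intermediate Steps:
$g{\left(w,C \right)} = 5$ ($g{\left(w,C \right)} = 5 + 0 = 5$)
$E{\left(n \right)} = 15 + 5 n$ ($E{\left(n \right)} = \left(3 + n\right) 5 = 15 + 5 n$)
$\left(-172 + 33651\right) \left(R{\left(112 - -75,9 \right)} + E{\left(-26 \right)}\right) = \left(-172 + 33651\right) \left(\left(112 - -75\right) + \left(15 + 5 \left(-26\right)\right)\right) = 33479 \left(\left(112 + 75\right) + \left(15 - 130\right)\right) = 33479 \left(187 - 115\right) = 33479 \cdot 72 = 2410488$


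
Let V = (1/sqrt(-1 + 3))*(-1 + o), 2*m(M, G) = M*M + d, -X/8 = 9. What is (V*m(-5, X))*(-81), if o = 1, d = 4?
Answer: 0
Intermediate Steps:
X = -72 (X = -8*9 = -72)
m(M, G) = 2 + M**2/2 (m(M, G) = (M*M + 4)/2 = (M**2 + 4)/2 = (4 + M**2)/2 = 2 + M**2/2)
V = 0 (V = (1/sqrt(-1 + 3))*(-1 + 1) = (1/sqrt(2))*0 = (1*(sqrt(2)/2))*0 = (sqrt(2)/2)*0 = 0)
(V*m(-5, X))*(-81) = (0*(2 + (1/2)*(-5)**2))*(-81) = (0*(2 + (1/2)*25))*(-81) = (0*(2 + 25/2))*(-81) = (0*(29/2))*(-81) = 0*(-81) = 0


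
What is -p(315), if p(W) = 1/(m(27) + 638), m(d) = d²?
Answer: -1/1367 ≈ -0.00073153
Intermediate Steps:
p(W) = 1/1367 (p(W) = 1/(27² + 638) = 1/(729 + 638) = 1/1367)
-p(315) = -1*1/1367 = -1/1367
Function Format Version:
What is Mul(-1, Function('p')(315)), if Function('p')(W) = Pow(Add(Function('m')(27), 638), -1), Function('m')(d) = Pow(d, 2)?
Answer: Rational(-1, 1367) ≈ -0.00073153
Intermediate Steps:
Function('p')(W) = Rational(1, 1367) (Function('p')(W) = Pow(Add(Pow(27, 2), 638), -1) = Pow(Add(729, 638), -1) = Pow(1367, -1) = Rational(1, 1367))
Mul(-1, Function('p')(315)) = Mul(-1, Rational(1, 1367)) = Rational(-1, 1367)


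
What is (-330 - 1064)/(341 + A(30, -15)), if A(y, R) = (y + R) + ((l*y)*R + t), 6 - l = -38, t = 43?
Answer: 1394/19401 ≈ 0.071852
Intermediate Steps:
l = 44 (l = 6 - 1*(-38) = 6 + 38 = 44)
A(y, R) = 43 + R + y + 44*R*y (A(y, R) = (y + R) + ((44*y)*R + 43) = (R + y) + (44*R*y + 43) = (R + y) + (43 + 44*R*y) = 43 + R + y + 44*R*y)
(-330 - 1064)/(341 + A(30, -15)) = (-330 - 1064)/(341 + (43 - 15 + 30 + 44*(-15)*30)) = -1394/(341 + (43 - 15 + 30 - 19800)) = -1394/(341 - 19742) = -1394/(-19401) = -1394*(-1/19401) = 1394/19401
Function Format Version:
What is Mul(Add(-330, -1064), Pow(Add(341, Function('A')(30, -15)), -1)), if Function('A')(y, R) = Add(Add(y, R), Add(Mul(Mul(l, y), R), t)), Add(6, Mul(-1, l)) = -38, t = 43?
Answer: Rational(1394, 19401) ≈ 0.071852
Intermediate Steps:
l = 44 (l = Add(6, Mul(-1, -38)) = Add(6, 38) = 44)
Function('A')(y, R) = Add(43, R, y, Mul(44, R, y)) (Function('A')(y, R) = Add(Add(y, R), Add(Mul(Mul(44, y), R), 43)) = Add(Add(R, y), Add(Mul(44, R, y), 43)) = Add(Add(R, y), Add(43, Mul(44, R, y))) = Add(43, R, y, Mul(44, R, y)))
Mul(Add(-330, -1064), Pow(Add(341, Function('A')(30, -15)), -1)) = Mul(Add(-330, -1064), Pow(Add(341, Add(43, -15, 30, Mul(44, -15, 30))), -1)) = Mul(-1394, Pow(Add(341, Add(43, -15, 30, -19800)), -1)) = Mul(-1394, Pow(Add(341, -19742), -1)) = Mul(-1394, Pow(-19401, -1)) = Mul(-1394, Rational(-1, 19401)) = Rational(1394, 19401)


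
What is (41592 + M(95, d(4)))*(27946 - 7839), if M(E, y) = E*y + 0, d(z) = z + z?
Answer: 851571664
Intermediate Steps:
d(z) = 2*z
M(E, y) = E*y
(41592 + M(95, d(4)))*(27946 - 7839) = (41592 + 95*(2*4))*(27946 - 7839) = (41592 + 95*8)*20107 = (41592 + 760)*20107 = 42352*20107 = 851571664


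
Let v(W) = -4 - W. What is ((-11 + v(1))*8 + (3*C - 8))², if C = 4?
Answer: 15376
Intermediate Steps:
((-11 + v(1))*8 + (3*C - 8))² = ((-11 + (-4 - 1*1))*8 + (3*4 - 8))² = ((-11 + (-4 - 1))*8 + (12 - 8))² = ((-11 - 5)*8 + 4)² = (-16*8 + 4)² = (-128 + 4)² = (-124)² = 15376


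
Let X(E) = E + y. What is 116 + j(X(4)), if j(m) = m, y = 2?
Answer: 122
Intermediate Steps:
X(E) = 2 + E (X(E) = E + 2 = 2 + E)
116 + j(X(4)) = 116 + (2 + 4) = 116 + 6 = 122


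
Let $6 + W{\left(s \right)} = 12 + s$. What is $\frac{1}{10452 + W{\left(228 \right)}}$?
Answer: $\frac{1}{10686} \approx 9.358 \cdot 10^{-5}$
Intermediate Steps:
$W{\left(s \right)} = 6 + s$ ($W{\left(s \right)} = -6 + \left(12 + s\right) = 6 + s$)
$\frac{1}{10452 + W{\left(228 \right)}} = \frac{1}{10452 + \left(6 + 228\right)} = \frac{1}{10452 + 234} = \frac{1}{10686}$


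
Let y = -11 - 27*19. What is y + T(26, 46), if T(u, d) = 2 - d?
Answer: -568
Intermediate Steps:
y = -524 (y = -11 - 513 = -524)
y + T(26, 46) = -524 + (2 - 1*46) = -524 + (2 - 46) = -524 - 44 = -568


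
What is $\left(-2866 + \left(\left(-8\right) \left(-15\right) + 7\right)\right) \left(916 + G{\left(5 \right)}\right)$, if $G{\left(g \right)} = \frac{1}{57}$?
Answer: $- \frac{47670469}{19} \approx -2.509 \cdot 10^{6}$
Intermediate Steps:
$G{\left(g \right)} = \frac{1}{57}$
$\left(-2866 + \left(\left(-8\right) \left(-15\right) + 7\right)\right) \left(916 + G{\left(5 \right)}\right) = \left(-2866 + \left(\left(-8\right) \left(-15\right) + 7\right)\right) \left(916 + \frac{1}{57}\right) = \left(-2866 + \left(120 + 7\right)\right) \frac{52213}{57} = \left(-2866 + 127\right) \frac{52213}{57} = \left(-2739\right) \frac{52213}{57} = - \frac{47670469}{19}$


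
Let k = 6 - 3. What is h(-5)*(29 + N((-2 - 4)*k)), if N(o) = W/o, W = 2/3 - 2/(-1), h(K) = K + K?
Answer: -7790/27 ≈ -288.52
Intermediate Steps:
h(K) = 2*K
k = 3
W = 8/3 (W = 2*(⅓) - 2*(-1) = ⅔ + 2 = 8/3 ≈ 2.6667)
N(o) = 8/(3*o)
h(-5)*(29 + N((-2 - 4)*k)) = (2*(-5))*(29 + 8/(3*(((-2 - 4)*3)))) = -10*(29 + 8/(3*((-6*3)))) = -10*(29 + (8/3)/(-18)) = -10*(29 + (8/3)*(-1/18)) = -10*(29 - 4/27) = -10*779/27 = -7790/27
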